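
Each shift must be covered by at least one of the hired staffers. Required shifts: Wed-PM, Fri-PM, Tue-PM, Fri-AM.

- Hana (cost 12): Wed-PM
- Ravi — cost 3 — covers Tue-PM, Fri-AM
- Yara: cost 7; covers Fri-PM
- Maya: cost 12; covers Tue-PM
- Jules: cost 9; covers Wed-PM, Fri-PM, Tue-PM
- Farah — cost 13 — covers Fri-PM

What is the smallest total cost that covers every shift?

Choose Ravi and Jules: together they cover Wed-PM, Fri-PM, Tue-PM, Fri-AM — every shift.
Total cost: 3 + 9 = 12.

12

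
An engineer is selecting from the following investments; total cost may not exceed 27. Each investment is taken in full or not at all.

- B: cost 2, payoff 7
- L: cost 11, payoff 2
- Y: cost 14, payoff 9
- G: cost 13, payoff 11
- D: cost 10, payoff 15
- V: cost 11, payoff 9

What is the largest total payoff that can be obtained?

33

This is an integer program with binary decision variables.
Allowing fractional choices, the relaxed optimum would be about 34.6, but investments are indivisible.
B + G + D: cost 2 + 13 + 10 = 25 ≤ 27, payoff 7 + 11 + 15 = 33.
B + D + V: cost 2 + 10 + 11 = 23 ≤ 27, payoff 7 + 15 + 9 = 31.
B + Y + D: cost 2 + 14 + 10 = 26 ≤ 27, payoff 7 + 9 + 15 = 31.
Best is B, G, and D with total payoff 33.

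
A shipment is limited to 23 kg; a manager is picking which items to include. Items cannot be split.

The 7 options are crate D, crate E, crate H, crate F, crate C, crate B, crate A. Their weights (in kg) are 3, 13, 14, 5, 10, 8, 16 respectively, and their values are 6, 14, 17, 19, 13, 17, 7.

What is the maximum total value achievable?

This is a 0-1 knapsack instance.
crate D + crate H + crate F: weight 3 + 14 + 5 = 22 ≤ 23, value 6 + 17 + 19 = 42.
crate D + crate F + crate B: weight 3 + 5 + 8 = 16 ≤ 23, value 6 + 19 + 17 = 42.
crate F + crate C + crate B: weight 5 + 10 + 8 = 23 ≤ 23, value 19 + 13 + 17 = 49.
Best is crate F, crate C, and crate B with total value 49.

49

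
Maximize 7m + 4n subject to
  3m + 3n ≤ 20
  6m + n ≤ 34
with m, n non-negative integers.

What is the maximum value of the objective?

39

(m,n)=(5,1): 3·5+3·1=18≤20, 6·5+1·1=31≤34, objective 39.
(m,n)=(4,2): 3·4+3·2=18≤20, 6·4+1·2=26≤34, objective 36.
(m,n)=(5,0): 3·5+3·0=15≤20, 6·5+1·0=30≤34, objective 35.
The best lattice point is (5,1), giving 39.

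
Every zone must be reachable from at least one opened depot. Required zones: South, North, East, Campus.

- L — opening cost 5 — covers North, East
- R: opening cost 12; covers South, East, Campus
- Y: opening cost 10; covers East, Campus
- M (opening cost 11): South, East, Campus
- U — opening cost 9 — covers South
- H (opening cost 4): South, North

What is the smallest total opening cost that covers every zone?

The greedy cost-per-new-zone heuristic would pick H, L, and Y for 19, but a cheaper cover exists.
Choose Y and H: together they cover South, North, East, Campus — every zone.
Total opening cost: 10 + 4 = 14.
No cover costs less than 14.

14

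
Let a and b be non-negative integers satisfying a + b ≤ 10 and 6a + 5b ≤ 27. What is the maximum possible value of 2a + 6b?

30

Relaxing integrality, the LP optimum is 32.40 at (a,b) = (0, 5.4), which is not an integer point.
(a,b)=(0,5): 1·0+1·5=5≤10, 6·0+5·5=25≤27, objective 30.
(a,b)=(1,4): 1·1+1·4=5≤10, 6·1+5·4=26≤27, objective 26.
(a,b)=(0,4): 1·0+1·4=4≤10, 6·0+5·4=20≤27, objective 24.
The best lattice point is (0,5), giving 30.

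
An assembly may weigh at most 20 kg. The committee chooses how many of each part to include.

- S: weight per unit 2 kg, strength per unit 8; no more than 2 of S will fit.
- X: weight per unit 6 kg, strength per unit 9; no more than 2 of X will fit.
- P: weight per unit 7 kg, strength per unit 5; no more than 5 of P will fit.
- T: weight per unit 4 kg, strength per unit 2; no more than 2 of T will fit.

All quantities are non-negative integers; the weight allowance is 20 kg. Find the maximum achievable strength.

S has the best ratio (8/2); taking only S gives at most 2×8 = 16 (stopped by the supply cap of 2).
Mixing does better — 2×S, 2×X, and 1×T: weight 20 ≤ 20, strength 2·8 + 2·9 + 1·2 = 36.

36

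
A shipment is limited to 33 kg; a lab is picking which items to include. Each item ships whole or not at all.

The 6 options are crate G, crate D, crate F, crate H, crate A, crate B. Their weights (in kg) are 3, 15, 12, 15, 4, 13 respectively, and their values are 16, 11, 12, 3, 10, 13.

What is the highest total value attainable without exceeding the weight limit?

Treat it as a binary knapsack problem.
Allowing fractional choices, the relaxed optimum would be about 51.7, but items are indivisible.
crate G + crate D + crate B: weight 3 + 15 + 13 = 31 ≤ 33, value 16 + 11 + 13 = 40.
crate G + crate F + crate B: weight 3 + 12 + 13 = 28 ≤ 33, value 16 + 12 + 13 = 41.
crate G + crate F + crate A + crate B: weight 3 + 12 + 4 + 13 = 32 ≤ 33, value 16 + 12 + 10 + 13 = 51.
Best is crate G, crate F, crate A, and crate B with total value 51.

51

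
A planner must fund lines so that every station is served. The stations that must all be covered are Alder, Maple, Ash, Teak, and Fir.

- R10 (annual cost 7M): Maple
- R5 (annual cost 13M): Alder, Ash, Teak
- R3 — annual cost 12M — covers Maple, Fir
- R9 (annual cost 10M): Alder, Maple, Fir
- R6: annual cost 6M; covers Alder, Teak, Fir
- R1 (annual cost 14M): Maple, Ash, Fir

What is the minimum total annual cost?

20

This is an integer covering problem.
The greedy cost-per-new-station heuristic would pick R6, R10, and R5 for 26, but a cheaper cover exists.
Choose R6 and R1: together they cover Alder, Maple, Ash, Teak, Fir — every station.
Total annual cost: 6 + 14 = 20.
No cover costs less than 20.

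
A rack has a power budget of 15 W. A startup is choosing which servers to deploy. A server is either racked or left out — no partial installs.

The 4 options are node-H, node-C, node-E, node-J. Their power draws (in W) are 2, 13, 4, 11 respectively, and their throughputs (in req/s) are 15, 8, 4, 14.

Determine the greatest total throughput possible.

29

Treat it as a binary knapsack problem.
node-H + node-C: power draw 2 + 13 = 15 ≤ 15, throughput 15 + 8 = 23.
node-H + node-J: power draw 2 + 11 = 13 ≤ 15, throughput 15 + 14 = 29.
Best is node-H and node-J with total throughput 29.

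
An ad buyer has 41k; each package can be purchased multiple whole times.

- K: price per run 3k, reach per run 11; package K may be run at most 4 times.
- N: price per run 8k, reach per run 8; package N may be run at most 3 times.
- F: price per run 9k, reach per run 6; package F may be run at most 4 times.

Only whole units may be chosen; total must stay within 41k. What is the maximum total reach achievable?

68

K has the best ratio (11/3); taking only K gives at most 4×11 = 44 (stopped by the supply cap of 4).
Mixing does better — 4×K and 3×N: price 36 ≤ 41, reach 4·11 + 3·8 = 68.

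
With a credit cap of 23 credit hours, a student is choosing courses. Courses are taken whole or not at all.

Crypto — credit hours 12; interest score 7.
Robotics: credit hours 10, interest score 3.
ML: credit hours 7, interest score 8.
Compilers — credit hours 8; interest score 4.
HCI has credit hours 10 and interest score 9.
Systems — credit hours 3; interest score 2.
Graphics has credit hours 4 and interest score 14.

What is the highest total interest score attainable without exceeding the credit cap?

This is a 0-1 knapsack instance.
ML + Compilers + Systems + Graphics: credit hours 7 + 8 + 3 + 4 = 22 ≤ 23, interest score 8 + 4 + 2 + 14 = 28.
Crypto + ML + Graphics: credit hours 12 + 7 + 4 = 23 ≤ 23, interest score 7 + 8 + 14 = 29.
ML + HCI + Graphics: credit hours 7 + 10 + 4 = 21 ≤ 23, interest score 8 + 9 + 14 = 31.
Best is ML, HCI, and Graphics with total interest score 31.

31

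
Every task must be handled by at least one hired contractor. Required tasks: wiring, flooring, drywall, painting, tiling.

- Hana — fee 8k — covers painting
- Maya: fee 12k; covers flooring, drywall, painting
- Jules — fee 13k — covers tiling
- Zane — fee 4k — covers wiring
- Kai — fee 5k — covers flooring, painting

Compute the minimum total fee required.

This is an integer covering problem.
The greedy cost-per-new-task heuristic would pick Kai, Zane, Maya, and Jules for 34, but a cheaper cover exists.
Choose Maya, Jules, and Zane: together they cover wiring, flooring, drywall, painting, tiling — every task.
Total fee: 12 + 13 + 4 = 29.
No cover costs less than 29.

29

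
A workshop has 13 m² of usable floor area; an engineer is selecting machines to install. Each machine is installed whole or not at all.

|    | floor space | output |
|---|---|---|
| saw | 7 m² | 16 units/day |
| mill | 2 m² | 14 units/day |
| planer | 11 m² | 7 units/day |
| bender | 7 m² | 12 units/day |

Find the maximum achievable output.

This is an integer program with binary decision variables.
mill + planer: floor space 2 + 11 = 13 ≤ 13, output 14 + 7 = 21.
mill + bender: floor space 2 + 7 = 9 ≤ 13, output 14 + 12 = 26.
saw + mill: floor space 7 + 2 = 9 ≤ 13, output 16 + 14 = 30.
Best is saw and mill with total output 30.

30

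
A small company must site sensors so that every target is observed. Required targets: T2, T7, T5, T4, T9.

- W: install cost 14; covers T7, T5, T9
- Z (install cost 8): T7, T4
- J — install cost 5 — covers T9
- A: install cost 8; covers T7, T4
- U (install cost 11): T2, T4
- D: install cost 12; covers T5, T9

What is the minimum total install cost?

The greedy cost-per-new-target heuristic would pick Z, J, U, and D for 36, but a cheaper cover exists.
Choose W and U: together they cover T2, T7, T5, T4, T9 — every target.
Total install cost: 14 + 11 = 25.
No cover costs less than 25.

25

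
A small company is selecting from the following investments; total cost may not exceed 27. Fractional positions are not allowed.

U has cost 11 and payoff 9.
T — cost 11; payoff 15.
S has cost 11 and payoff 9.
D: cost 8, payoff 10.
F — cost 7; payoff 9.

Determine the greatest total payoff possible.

U + D + F: cost 11 + 8 + 7 = 26 ≤ 27, payoff 9 + 10 + 9 = 28.
T + D + F: cost 11 + 8 + 7 = 26 ≤ 27, payoff 15 + 10 + 9 = 34.
S + D + F: cost 11 + 8 + 7 = 26 ≤ 27, payoff 9 + 10 + 9 = 28.
Best is T, D, and F with total payoff 34.

34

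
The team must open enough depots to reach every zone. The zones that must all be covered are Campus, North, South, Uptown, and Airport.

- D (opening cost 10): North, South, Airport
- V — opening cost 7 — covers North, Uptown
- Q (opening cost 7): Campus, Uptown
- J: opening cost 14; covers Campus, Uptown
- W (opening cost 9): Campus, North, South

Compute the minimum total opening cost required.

17

Choose D and Q: together they cover Campus, North, South, Uptown, Airport — every zone.
Total opening cost: 10 + 7 = 17.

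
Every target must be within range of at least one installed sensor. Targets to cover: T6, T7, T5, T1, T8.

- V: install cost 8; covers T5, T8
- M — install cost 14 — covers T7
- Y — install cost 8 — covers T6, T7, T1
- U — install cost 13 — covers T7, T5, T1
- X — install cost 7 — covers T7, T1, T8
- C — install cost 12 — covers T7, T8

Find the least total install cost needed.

The greedy cost-per-new-target heuristic would pick X, V, and Y for 23, but a cheaper cover exists.
Choose V and Y: together they cover T6, T7, T5, T1, T8 — every target.
Total install cost: 8 + 8 = 16.
No cover costs less than 16.

16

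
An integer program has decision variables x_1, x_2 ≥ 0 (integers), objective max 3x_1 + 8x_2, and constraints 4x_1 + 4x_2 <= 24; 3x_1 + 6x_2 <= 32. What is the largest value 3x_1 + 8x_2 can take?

(x_1,x_2)=(0,5) is feasible, giving 40.
(x_1,x_2)=(1,4) is feasible, giving 35.
(x_1,x_2)=(0,4) is feasible, giving 32.
The best lattice point is (0,5), giving 40.

40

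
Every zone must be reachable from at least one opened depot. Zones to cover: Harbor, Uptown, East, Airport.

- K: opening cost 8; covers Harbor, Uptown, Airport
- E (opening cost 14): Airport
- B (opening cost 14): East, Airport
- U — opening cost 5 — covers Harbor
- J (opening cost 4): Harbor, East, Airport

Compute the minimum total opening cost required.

12

Choose K and J: together they cover Harbor, Uptown, East, Airport — every zone.
Total opening cost: 8 + 4 = 12.
No cover costs less than 12.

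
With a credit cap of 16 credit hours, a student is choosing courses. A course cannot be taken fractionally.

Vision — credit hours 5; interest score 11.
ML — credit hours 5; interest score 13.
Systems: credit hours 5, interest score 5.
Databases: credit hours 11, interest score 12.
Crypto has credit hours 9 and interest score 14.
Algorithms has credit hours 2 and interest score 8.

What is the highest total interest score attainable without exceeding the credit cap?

35

Allowing fractional choices, the relaxed optimum would be about 38.2, but courses are indivisible.
ML + Crypto + Algorithms: credit hours 5 + 9 + 2 = 16 ≤ 16, interest score 13 + 14 + 8 = 35.
Vision + Crypto + Algorithms: credit hours 5 + 9 + 2 = 16 ≤ 16, interest score 11 + 14 + 8 = 33.
Vision + ML + Algorithms: credit hours 5 + 5 + 2 = 12 ≤ 16, interest score 11 + 13 + 8 = 32.
Best is ML, Crypto, and Algorithms with total interest score 35.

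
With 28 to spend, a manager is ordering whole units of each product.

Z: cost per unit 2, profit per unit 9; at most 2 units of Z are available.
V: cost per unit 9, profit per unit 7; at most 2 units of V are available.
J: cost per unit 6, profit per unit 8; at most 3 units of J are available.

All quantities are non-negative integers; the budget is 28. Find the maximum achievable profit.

42

This is a bounded integer knapsack.
2×Z and 3×J: cost 22 ≤ 28, profit 2·9 + 3·8 = 42.
2×Z, 1×V, and 2×J: cost 25 ≤ 28, profit 2·9 + 1·7 + 2·8 = 41.
Best is 42.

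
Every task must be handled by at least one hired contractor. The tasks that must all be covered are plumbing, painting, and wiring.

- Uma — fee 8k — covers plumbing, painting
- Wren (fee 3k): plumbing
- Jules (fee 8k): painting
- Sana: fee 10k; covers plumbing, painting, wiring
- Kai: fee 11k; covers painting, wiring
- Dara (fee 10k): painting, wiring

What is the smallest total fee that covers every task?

10

The greedy cost-per-new-task heuristic would pick Wren and Sana for 13, but a cheaper cover exists.
Sana alone covers plumbing, painting, wiring — every task.
Total fee: 10.
No cover costs less than 10.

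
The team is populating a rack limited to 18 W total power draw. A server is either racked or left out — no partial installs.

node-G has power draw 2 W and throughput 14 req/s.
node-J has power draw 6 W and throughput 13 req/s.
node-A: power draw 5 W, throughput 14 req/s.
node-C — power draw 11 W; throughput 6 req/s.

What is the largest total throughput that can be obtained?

41

Take node-G, node-J, and node-A: power draw 2 + 6 + 5 = 13 ≤ 18, throughput 14 + 13 + 14 = 41.
No other feasible combination does better.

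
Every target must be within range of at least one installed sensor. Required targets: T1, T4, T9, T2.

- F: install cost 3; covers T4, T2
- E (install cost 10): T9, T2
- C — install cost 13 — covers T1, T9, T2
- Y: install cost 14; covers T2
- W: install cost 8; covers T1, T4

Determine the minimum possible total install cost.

Choose F and C: together they cover T1, T4, T9, T2 — every target.
Total install cost: 3 + 13 = 16.
No cover costs less than 16.

16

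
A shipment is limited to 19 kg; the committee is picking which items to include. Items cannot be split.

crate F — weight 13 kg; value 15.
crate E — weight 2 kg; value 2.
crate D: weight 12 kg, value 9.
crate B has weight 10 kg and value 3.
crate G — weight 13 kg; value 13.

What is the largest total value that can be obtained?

17

Take crate F and crate E: weight 13 + 2 = 15 ≤ 19, value 15 + 2 = 17.
No other feasible combination does better.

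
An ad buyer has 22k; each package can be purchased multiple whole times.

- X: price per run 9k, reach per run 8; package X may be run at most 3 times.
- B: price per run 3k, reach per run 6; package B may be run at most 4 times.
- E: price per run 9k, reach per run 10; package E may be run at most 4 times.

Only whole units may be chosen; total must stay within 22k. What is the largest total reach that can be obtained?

34

B has the best ratio (6/3); taking only B gives at most 4×6 = 24 (stopped by the supply cap of 4).
Mixing does better — 4×B and 1×E: price 21 ≤ 22, reach 4·6 + 1·10 = 34.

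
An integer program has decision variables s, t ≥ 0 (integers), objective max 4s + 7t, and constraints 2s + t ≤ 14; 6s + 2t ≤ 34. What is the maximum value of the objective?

98

(s,t)=(0,14): 2·0+1·14=14≤14, 6·0+2·14=28≤34, objective 98.
(s,t)=(0,13): 2·0+1·13=13≤14, 6·0+2·13=26≤34, objective 91.
The best lattice point is (0,14), giving 98.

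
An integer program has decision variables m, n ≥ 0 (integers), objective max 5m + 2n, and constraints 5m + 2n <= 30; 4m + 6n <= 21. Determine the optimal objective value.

25

(m,n)=(5,0): 5·5+2·0=25≤30, 4·5+6·0=20≤21, objective 25.
(m,n)=(4,0): 5·4+2·0=20≤30, 4·4+6·0=16≤21, objective 20.
The best lattice point is (5,0), giving 25.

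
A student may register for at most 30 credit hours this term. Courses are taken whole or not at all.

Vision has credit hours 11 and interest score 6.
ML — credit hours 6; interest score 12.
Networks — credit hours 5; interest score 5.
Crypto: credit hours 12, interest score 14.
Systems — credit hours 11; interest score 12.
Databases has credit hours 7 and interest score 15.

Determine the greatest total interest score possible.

46

This is a 0-1 knapsack instance.
Allowing fractional choices, the relaxed optimum would be about 46.5, but courses are indivisible.
ML + Crypto + Databases: credit hours 6 + 12 + 7 = 25 ≤ 30, interest score 12 + 14 + 15 = 41.
ML + Networks + Systems + Databases: credit hours 6 + 5 + 11 + 7 = 29 ≤ 30, interest score 12 + 5 + 12 + 15 = 44.
ML + Networks + Crypto + Databases: credit hours 6 + 5 + 12 + 7 = 30 ≤ 30, interest score 12 + 5 + 14 + 15 = 46.
Best is ML, Networks, Crypto, and Databases with total interest score 46.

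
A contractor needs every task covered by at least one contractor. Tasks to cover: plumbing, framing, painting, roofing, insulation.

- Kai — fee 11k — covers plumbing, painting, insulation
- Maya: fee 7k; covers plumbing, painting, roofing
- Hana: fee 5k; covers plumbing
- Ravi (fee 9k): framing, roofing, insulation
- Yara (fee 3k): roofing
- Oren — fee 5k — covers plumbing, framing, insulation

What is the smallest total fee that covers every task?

The greedy cost-per-new-task heuristic would pick Oren, Yara, and Maya for 15, but a cheaper cover exists.
Choose Maya and Oren: together they cover plumbing, framing, painting, roofing, insulation — every task.
Total fee: 7 + 5 = 12.
No cover costs less than 12.

12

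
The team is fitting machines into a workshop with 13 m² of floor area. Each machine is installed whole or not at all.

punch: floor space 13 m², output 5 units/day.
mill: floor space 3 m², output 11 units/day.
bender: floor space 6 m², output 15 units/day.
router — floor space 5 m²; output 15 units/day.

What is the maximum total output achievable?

30

mill + router: floor space 3 + 5 = 8 ≤ 13, output 11 + 15 = 26.
bender + router: floor space 6 + 5 = 11 ≤ 13, output 15 + 15 = 30.
Best is bender and router with total output 30.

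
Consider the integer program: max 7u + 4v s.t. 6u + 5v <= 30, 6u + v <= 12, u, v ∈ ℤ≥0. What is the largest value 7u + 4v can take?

Relaxing integrality, the LP optimum is 26.75 at (u,v) = (1.25, 4.5), which is not an integer point.
(u,v)=(0,6) is feasible, giving 24.
(u,v)=(1,4) is feasible, giving 23.
(u,v)=(0,5) is feasible, giving 20.
Maximum is 24 at (u,v)=(0,6).

24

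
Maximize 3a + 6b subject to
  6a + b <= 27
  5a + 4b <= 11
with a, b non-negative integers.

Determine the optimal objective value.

12

Relaxing integrality, the LP optimum is 16.50 at (a,b) = (0, 2.75), which is not an integer point.
(a,b)=(0,2): 6·0+1·2=2≤27, 5·0+4·2=8≤11, objective 12.
(a,b)=(1,1): 6·1+1·1=7≤27, 5·1+4·1=9≤11, objective 9.
(a,b)=(0,1): 6·0+1·1=1≤27, 5·0+4·1=4≤11, objective 6.
Maximum is 12 at (a,b)=(0,2).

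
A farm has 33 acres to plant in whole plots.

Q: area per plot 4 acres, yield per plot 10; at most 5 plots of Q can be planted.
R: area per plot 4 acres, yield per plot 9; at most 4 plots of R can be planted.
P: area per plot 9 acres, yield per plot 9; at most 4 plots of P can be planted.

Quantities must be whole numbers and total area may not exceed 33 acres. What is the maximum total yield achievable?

77

Take 5×Q and 3×R: area 32 ≤ 33, yield 5·10 + 3·9 = 77.
Q has the best ratio (10/4) and is taken to its limit of 5; remaining capacity is filled optimally with the others.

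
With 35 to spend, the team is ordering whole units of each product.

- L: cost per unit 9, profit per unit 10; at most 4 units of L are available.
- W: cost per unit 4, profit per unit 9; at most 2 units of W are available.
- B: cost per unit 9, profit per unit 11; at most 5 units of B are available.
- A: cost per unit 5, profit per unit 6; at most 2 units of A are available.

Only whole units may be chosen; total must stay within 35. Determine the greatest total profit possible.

Take 2×W and 3×B: cost 35 ≤ 35, profit 2·9 + 3·11 = 51.
W has the best ratio (9/4) and is taken to its limit of 2; remaining capacity is filled optimally with the others.

51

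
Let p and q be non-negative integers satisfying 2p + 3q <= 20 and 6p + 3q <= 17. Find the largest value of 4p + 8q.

40

The continuous relaxation peaks at (0, 5.67) with value 45.33; rounding to a feasible lattice point costs some objective.
(p,q)=(0,5): 2·0+3·5=15≤20, 6·0+3·5=15≤17, objective 40.
(p,q)=(0,4): 2·0+3·4=12≤20, 6·0+3·4=12≤17, objective 32.
No feasible integer point exceeds 40.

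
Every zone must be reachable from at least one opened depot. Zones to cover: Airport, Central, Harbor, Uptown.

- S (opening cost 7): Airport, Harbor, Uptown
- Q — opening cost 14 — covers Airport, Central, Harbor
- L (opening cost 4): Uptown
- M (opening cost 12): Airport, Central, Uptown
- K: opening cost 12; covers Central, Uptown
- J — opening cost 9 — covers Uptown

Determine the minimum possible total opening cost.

The greedy cost-per-new-zone heuristic would pick S and M for 19, but a cheaper cover exists.
Choose Q and L: together they cover Airport, Central, Harbor, Uptown — every zone.
Total opening cost: 14 + 4 = 18.
No cover costs less than 18.

18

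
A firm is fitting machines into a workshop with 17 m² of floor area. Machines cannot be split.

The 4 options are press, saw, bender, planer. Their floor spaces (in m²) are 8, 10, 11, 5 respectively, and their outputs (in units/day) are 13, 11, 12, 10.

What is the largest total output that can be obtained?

23

This is a 0-1 knapsack instance.
bender + planer: floor space 11 + 5 = 16 ≤ 17, output 12 + 10 = 22.
saw + planer: floor space 10 + 5 = 15 ≤ 17, output 11 + 10 = 21.
press + planer: floor space 8 + 5 = 13 ≤ 17, output 13 + 10 = 23.
Best is press and planer with total output 23.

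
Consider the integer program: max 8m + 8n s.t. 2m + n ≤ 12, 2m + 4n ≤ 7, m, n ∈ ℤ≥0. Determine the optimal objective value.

(m,n)=(3,0): 2·3+1·0=6≤12, 2·3+4·0=6≤7, objective 24.
(m,n)=(2,0): 2·2+1·0=4≤12, 2·2+4·0=4≤7, objective 16.
No feasible integer point exceeds 24.

24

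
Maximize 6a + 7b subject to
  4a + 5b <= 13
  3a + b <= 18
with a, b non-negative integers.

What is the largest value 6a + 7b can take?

19

(a,b)=(2,1): 4·2+5·1=13≤13, 3·2+1·1=7≤18, objective 19.
(a,b)=(3,0): 4·3+5·0=12≤13, 3·3+1·0=9≤18, objective 18.
The best lattice point is (2,1), giving 19.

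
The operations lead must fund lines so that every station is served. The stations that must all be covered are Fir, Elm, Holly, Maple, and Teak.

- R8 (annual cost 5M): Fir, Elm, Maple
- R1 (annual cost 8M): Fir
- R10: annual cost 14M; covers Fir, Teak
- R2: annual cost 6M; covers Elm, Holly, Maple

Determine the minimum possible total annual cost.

20

This is an integer covering problem.
Choose R10 and R2: together they cover Fir, Elm, Holly, Maple, Teak — every station.
Total annual cost: 14 + 6 = 20.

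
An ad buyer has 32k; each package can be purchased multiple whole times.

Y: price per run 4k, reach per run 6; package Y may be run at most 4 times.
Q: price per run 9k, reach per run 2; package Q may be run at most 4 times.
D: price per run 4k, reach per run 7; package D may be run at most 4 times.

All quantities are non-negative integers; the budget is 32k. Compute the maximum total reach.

This is a bounded integer knapsack.
Take 4×Y and 4×D: price 32 ≤ 32, reach 4·6 + 4·7 = 52.
D has the best ratio (7/4) and is taken to its limit of 4; remaining capacity is filled optimally with the others.

52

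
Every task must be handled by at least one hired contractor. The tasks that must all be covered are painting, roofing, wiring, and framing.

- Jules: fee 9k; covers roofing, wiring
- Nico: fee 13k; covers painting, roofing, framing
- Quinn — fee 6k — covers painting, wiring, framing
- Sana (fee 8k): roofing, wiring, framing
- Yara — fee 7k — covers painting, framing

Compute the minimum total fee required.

14

Choose Quinn and Sana: together they cover painting, roofing, wiring, framing — every task.
Total fee: 6 + 8 = 14.
No cover costs less than 14.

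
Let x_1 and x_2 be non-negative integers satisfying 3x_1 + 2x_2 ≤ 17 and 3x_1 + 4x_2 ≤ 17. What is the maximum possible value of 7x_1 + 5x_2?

35

(x_1,x_2)=(5,0): 3·5+2·0=15≤17, 3·5+4·0=15≤17, objective 35.
(x_1,x_2)=(4,1): 3·4+2·1=14≤17, 3·4+4·1=16≤17, objective 33.
Maximum is 35 at (x_1,x_2)=(5,0).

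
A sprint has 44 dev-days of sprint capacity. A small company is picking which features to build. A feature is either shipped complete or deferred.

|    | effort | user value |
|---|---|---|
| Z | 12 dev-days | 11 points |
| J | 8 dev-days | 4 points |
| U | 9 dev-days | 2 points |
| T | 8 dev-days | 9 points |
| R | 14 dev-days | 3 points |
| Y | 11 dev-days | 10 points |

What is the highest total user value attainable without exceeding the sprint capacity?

34

Z + U + T + Y: effort 12 + 9 + 8 + 11 = 40 ≤ 44, user value 11 + 2 + 9 + 10 = 32.
Z + J + T + Y: effort 12 + 8 + 8 + 11 = 39 ≤ 44, user value 11 + 4 + 9 + 10 = 34.
Best is Z, J, T, and Y with total user value 34.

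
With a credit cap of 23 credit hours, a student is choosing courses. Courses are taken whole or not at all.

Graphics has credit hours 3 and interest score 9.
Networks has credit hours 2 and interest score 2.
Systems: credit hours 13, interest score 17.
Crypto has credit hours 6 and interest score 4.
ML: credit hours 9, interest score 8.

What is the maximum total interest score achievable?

30

Take Graphics, Systems, and Crypto: credit hours 3 + 13 + 6 = 22 ≤ 23, interest score 9 + 17 + 4 = 30.
No other feasible combination does better.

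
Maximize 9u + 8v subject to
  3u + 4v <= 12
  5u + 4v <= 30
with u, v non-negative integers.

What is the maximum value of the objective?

(u,v)=(4,0) is feasible, giving 36.
(u,v)=(3,0) is feasible, giving 27.
No feasible integer point exceeds 36.

36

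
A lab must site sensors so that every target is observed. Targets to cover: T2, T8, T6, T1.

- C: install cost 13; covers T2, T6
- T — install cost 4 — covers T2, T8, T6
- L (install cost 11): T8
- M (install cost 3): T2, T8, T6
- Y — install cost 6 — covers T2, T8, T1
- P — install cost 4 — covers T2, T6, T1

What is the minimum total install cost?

7

Choose M and P: together they cover T2, T8, T6, T1 — every target.
Total install cost: 3 + 4 = 7.
No cover costs less than 7.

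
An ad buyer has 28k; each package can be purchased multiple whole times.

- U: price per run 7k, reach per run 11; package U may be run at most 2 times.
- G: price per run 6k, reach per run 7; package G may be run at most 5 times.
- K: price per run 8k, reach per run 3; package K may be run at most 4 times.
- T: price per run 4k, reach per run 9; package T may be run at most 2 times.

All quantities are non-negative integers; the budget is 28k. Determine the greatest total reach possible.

2×U, 1×G, and 2×T: price 28 ≤ 28, reach 2·11 + 1·7 + 2·9 = 47.
1×U, 2×G, and 2×T: price 27 ≤ 28, reach 1·11 + 2·7 + 2·9 = 43.
Best is 47.

47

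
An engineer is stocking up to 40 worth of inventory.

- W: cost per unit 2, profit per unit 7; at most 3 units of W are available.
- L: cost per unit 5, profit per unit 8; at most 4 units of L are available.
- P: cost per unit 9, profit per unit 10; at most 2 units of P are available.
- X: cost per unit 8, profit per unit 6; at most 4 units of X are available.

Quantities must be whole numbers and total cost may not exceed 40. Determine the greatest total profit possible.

65

This is a bounded integer knapsack.
Take 3×W, 3×L, and 2×P: cost 39 ≤ 40, profit 3·7 + 3·8 + 2·10 = 65.
W has the best ratio (7/2) and is taken to its limit of 3; remaining capacity is filled optimally with the others.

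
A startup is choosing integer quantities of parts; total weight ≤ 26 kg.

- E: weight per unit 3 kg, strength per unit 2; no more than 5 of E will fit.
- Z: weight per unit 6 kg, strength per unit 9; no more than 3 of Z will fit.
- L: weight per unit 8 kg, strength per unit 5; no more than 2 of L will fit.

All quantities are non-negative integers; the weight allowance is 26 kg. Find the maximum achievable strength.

32

3×Z and 1×L: weight 26 ≤ 26, strength 3·9 + 1·5 = 32.
2×E and 3×Z: weight 24 ≤ 26, strength 2·2 + 3·9 = 31.
Best is 32.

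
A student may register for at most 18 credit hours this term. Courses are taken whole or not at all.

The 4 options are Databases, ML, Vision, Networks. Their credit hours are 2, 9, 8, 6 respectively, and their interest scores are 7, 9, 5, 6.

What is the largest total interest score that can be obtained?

Take Databases, ML, and Networks: credit hours 2 + 9 + 6 = 17 ≤ 18, interest score 7 + 9 + 6 = 22.
No other feasible combination does better.

22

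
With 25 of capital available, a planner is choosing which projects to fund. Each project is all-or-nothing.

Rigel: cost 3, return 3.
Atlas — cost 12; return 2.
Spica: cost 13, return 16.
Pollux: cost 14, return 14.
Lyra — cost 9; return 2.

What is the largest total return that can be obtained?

21

Take Rigel, Spica, and Lyra: cost 3 + 13 + 9 = 25 ≤ 25, return 3 + 16 + 2 = 21.
No other feasible combination does better.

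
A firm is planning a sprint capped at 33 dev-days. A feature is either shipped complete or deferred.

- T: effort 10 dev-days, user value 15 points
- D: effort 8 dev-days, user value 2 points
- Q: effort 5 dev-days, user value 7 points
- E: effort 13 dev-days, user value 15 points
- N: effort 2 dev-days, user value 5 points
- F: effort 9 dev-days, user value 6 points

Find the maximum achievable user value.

42

T + Q + E: effort 10 + 5 + 13 = 28 ≤ 33, user value 15 + 7 + 15 = 37.
T + Q + E + N: effort 10 + 5 + 13 + 2 = 30 ≤ 33, user value 15 + 7 + 15 + 5 = 42.
Best is T, Q, E, and N with total user value 42.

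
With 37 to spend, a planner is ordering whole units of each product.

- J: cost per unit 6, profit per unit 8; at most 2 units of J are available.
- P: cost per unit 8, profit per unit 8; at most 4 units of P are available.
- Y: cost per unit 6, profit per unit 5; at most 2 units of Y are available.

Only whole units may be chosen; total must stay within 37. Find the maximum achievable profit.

2×J and 3×P: cost 36 ≤ 37, profit 2·8 + 3·8 = 40.
1×J, 3×P, and 1×Y: cost 36 ≤ 37, profit 1·8 + 3·8 + 1·5 = 37.
Best is 40.

40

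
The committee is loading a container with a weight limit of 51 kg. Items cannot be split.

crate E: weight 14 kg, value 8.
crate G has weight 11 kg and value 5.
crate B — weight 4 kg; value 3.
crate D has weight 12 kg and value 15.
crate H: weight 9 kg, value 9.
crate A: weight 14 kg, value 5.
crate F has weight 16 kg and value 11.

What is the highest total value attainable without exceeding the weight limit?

43

This is a 0-1 knapsack instance.
Allowing fractional choices, the relaxed optimum would be about 43.7, but items are indivisible.
crate G + crate D + crate H + crate F: weight 11 + 12 + 9 + 16 = 48 ≤ 51, value 5 + 15 + 9 + 11 = 40.
crate E + crate D + crate H + crate F: weight 14 + 12 + 9 + 16 = 51 ≤ 51, value 8 + 15 + 9 + 11 = 43.
Best is crate E, crate D, crate H, and crate F with total value 43.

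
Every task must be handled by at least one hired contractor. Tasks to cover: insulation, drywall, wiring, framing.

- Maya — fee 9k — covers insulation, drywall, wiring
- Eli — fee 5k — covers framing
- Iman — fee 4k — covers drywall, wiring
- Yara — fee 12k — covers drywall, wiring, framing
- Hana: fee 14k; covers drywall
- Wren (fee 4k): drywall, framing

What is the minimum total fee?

13

This is an integer covering problem.
The greedy cost-per-new-task heuristic would pick Iman, Wren, and Maya for 17, but a cheaper cover exists.
Choose Maya and Wren: together they cover insulation, drywall, wiring, framing — every task.
Total fee: 9 + 4 = 13.
No cover costs less than 13.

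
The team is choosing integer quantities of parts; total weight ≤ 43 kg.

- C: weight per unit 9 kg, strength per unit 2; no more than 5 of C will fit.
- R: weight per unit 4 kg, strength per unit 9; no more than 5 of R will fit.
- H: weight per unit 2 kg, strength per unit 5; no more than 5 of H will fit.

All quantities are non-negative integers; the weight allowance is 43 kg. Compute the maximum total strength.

This is a bounded integer knapsack.
5×R and 5×H: weight 30 ≤ 43, strength 5·9 + 5·5 = 70.
1×C, 5×R, and 5×H: weight 39 ≤ 43, strength 1·2 + 5·9 + 5·5 = 72.
Best is 72.

72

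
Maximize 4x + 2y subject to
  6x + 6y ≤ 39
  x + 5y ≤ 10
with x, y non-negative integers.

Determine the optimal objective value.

24

The continuous relaxation peaks at (6.5, 0) with value 26.00; rounding to a feasible lattice point costs some objective.
(x,y)=(6,0): 6·6+6·0=36≤39, 1·6+5·0=6≤10, objective 24.
(x,y)=(5,1): 6·5+6·1=36≤39, 1·5+5·1=10≤10, objective 22.
Maximum is 24 at (x,y)=(6,0).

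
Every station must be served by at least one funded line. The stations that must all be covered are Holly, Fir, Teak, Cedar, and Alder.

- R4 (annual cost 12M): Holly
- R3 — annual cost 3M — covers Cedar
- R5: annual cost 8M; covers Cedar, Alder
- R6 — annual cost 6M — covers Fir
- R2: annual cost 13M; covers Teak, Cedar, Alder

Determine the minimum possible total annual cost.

31

The greedy cost-per-new-station heuristic would pick R3, R6, R2, and R4 for 34, but a cheaper cover exists.
Choose R4, R6, and R2: together they cover Holly, Fir, Teak, Cedar, Alder — every station.
Total annual cost: 12 + 6 + 13 = 31.
No cover costs less than 31.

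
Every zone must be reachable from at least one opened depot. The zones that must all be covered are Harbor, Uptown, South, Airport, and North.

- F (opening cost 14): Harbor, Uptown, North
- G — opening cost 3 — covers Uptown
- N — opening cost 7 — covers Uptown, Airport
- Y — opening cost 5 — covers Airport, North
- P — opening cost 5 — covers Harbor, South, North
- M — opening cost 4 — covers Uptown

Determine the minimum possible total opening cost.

12

The greedy cost-per-new-zone heuristic would pick P, G, and Y for 13, but a cheaper cover exists.
Choose N and P: together they cover Harbor, Uptown, South, Airport, North — every zone.
Total opening cost: 7 + 5 = 12.
No cover costs less than 12.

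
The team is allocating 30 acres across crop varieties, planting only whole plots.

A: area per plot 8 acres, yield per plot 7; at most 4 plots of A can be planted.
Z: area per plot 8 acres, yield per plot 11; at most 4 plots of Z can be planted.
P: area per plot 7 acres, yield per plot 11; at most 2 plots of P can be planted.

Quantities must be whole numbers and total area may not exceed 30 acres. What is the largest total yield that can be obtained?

44

P has the best ratio (11/7); taking only P gives at most 2×11 = 22 (stopped by the supply cap of 2).
Mixing does better — 2×Z and 2×P: area 30 ≤ 30, yield 2·11 + 2·11 = 44.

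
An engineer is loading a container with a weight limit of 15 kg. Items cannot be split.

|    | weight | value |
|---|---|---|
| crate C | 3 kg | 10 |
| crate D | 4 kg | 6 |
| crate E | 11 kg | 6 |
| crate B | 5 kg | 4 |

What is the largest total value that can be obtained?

Allowing fractional choices, the relaxed optimum would be about 21.6, but items are indivisible.
crate C + crate E: weight 3 + 11 = 14 ≤ 15, value 10 + 6 = 16.
crate C + crate D: weight 3 + 4 = 7 ≤ 15, value 10 + 6 = 16.
crate C + crate D + crate B: weight 3 + 4 + 5 = 12 ≤ 15, value 10 + 6 + 4 = 20.
Best is crate C, crate D, and crate B with total value 20.

20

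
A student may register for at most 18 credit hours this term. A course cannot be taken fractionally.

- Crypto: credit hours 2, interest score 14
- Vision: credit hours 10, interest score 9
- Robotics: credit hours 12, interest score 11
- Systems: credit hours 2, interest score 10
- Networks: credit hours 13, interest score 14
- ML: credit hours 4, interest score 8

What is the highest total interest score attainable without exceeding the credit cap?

41

Crypto + Systems + Networks: credit hours 2 + 2 + 13 = 17 ≤ 18, interest score 14 + 10 + 14 = 38.
Crypto + Vision + Systems + ML: credit hours 2 + 10 + 2 + 4 = 18 ≤ 18, interest score 14 + 9 + 10 + 8 = 41.
Best is Crypto, Vision, Systems, and ML with total interest score 41.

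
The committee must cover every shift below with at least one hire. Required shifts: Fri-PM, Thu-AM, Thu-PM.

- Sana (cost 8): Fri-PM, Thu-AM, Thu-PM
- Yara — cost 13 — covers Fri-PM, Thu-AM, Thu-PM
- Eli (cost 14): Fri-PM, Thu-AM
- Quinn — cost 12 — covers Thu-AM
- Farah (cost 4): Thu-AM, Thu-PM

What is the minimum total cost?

This is an integer covering problem.
The greedy cost-per-new-shift heuristic would pick Farah and Sana for 12, but a cheaper cover exists.
Sana alone covers Fri-PM, Thu-AM, Thu-PM — every shift.
Total cost: 8.
No cover costs less than 8.

8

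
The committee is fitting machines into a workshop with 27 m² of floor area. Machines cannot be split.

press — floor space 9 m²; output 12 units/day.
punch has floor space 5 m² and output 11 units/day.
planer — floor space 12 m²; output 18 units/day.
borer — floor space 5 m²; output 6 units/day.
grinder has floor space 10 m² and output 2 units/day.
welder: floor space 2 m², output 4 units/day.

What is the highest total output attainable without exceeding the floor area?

41

Allowing fractional choices, the relaxed optimum would be about 43.7, but machines are indivisible.
press + punch + planer: floor space 9 + 5 + 12 = 26 ≤ 27, output 12 + 11 + 18 = 41.
punch + planer + borer + welder: floor space 5 + 12 + 5 + 2 = 24 ≤ 27, output 11 + 18 + 6 + 4 = 39.
Best is press, punch, and planer with total output 41.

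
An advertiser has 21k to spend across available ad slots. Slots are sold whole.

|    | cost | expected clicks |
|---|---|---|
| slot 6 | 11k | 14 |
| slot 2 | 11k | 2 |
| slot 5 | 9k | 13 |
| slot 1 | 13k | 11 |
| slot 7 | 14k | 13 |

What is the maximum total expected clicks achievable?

slot 6: cost 11 ≤ 21, expected clicks 14.
slot 2 + slot 5: cost 11 + 9 = 20 ≤ 21, expected clicks 2 + 13 = 15.
slot 6 + slot 5: cost 11 + 9 = 20 ≤ 21, expected clicks 14 + 13 = 27.
Best is slot 6 and slot 5 with total expected clicks 27.

27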